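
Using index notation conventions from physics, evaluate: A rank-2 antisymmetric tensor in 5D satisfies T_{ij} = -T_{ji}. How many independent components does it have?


An antisymmetric rank-2 tensor satisfies A_{ij} = -A_{ji}, so diagonal entries are zero.
The independent components are the upper-triangular entries: C(n, 2) = n(n-1)/2.
n = 5
C(5, 2) = 5 * 4 / 2 = 20 / 2 = 10

10


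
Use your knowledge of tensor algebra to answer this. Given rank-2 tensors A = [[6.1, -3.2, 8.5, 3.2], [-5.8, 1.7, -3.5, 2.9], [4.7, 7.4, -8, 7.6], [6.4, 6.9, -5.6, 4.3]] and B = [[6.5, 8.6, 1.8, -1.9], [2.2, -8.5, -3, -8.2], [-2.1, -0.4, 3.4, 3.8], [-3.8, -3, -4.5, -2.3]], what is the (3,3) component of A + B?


Tensor addition is component-wise: (A + B)_{ij} = A_{ij} + B_{ij}.
A_{33} = -8
B_{33} = 3.4
(A + B)_{33} = -8 + 3.4 = -4.6

-4.6


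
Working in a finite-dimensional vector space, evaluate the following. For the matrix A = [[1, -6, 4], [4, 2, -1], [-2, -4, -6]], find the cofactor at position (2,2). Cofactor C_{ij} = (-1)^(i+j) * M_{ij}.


To find cofactor C_{22}, delete row 2 and column 2.
The resulting 2x2 submatrix is: [[1, 4], [-2, -6]]
Minor M_{22} = 1*-6 - 4*-2
  = -6 - -8 = 2
Sign = (-1)^(2+2) = (-1)^4 = 1
Cofactor C_{22} = 1 * 2 = 2

2


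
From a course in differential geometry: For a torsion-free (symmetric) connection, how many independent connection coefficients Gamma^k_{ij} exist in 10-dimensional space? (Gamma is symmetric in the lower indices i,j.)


Christoffel symbols Gamma^k_{ij} are symmetric in i,j, so there are d * d(d+1)/2 independent symbols.
d = 10
d(d+1)/2 = 10 * 11 / 2 = 55
Total = 10 * 55 = 550

550


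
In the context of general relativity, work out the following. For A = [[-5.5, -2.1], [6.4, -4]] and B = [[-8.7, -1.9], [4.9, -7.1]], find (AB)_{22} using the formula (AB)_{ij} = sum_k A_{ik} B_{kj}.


(AB)_{ij} = sum_k A_{ik} B_{kj}.
For i=2, j=2:
A_{21} * B_{12} = 6.4 * -1.9 = -12.16
A_{22} * B_{22} = -4 * -7.1 = 28.4
Sum = -12.16 + 28.4 = 16.24

16.24


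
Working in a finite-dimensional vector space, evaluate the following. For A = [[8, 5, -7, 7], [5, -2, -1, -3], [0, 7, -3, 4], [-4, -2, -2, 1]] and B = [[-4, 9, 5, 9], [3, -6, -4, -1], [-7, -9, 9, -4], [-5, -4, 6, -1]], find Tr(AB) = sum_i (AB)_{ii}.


Tr(AB) = sum_i (AB)_{ii} where (AB)_{ii} = sum_k A_{ik} B_{ki}.
(AB)_{11} = 8*-4 + 5*3 + -7*-7 + 7*-5 = -3
(AB)_{22} = 5*9 + -2*-6 + -1*-9 + -3*-4 = 78
(AB)_{33} = 0*5 + 7*-4 + -3*9 + 4*6 = -31
(AB)_{44} = -4*9 + -2*-1 + -2*-4 + 1*-1 = -27
Tr(AB) = -3 + 78 + -31 + -27 = 17

17


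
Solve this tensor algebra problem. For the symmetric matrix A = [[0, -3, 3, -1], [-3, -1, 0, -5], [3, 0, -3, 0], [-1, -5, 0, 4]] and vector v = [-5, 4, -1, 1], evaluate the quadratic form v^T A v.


First compute Av:
(Av)_1 = 0*-5 + -3*4 + 3*-1 + -1*1 = -16
(Av)_2 = -3*-5 + -1*4 + 0*-1 + -5*1 = 6
(Av)_3 = 3*-5 + 0*4 + -3*-1 + 0*1 = -12
(Av)_4 = -1*-5 + -5*4 + 0*-1 + 4*1 = -11
Av = [-16, 6, -12, -11]
Then v^T (Av) = -5*-16 + 4*6 + -1*-12 + 1*-11
= 80 + 24 + 12 + -11 = 105

105


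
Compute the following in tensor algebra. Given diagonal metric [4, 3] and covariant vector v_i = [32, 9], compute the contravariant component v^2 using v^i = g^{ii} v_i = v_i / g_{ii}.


To raise an index with a diagonal metric: v^i = v_i / g_{ii}.
For index 2: v_2 = 9, g_{22} = 3
v^2 = 9 / 3 = 3

3


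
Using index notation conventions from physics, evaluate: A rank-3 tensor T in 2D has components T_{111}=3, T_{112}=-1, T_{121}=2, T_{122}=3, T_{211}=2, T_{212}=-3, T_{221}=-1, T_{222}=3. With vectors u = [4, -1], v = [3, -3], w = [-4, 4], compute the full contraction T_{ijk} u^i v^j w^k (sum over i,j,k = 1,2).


S = sum over i,j,k of T_{ijk} u_i v_j w_k. Expanding all 8 terms:
T_{111}*u_1*v_1*w_1 = 3*4*3*-4 = -144  (running total: -144)
T_{112}*u_1*v_1*w_2 = -1*4*3*4 = -48  (running total: -192)
T_{121}*u_1*v_2*w_1 = 2*4*-3*-4 = 96  (running total: -96)
T_{122}*u_1*v_2*w_2 = 3*4*-3*4 = -144  (running total: -240)
T_{211}*u_2*v_1*w_1 = 2*-1*3*-4 = 24  (running total: -216)
T_{212}*u_2*v_1*w_2 = -3*-1*3*4 = 36  (running total: -180)
T_{221}*u_2*v_2*w_1 = -1*-1*-3*-4 = 12  (running total: -168)
T_{222}*u_2*v_2*w_2 = 3*-1*-3*4 = 36  (running total: -132)
S = -132

-132


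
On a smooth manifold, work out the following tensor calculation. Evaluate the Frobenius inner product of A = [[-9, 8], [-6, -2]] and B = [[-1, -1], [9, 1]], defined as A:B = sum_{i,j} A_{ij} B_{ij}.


A:B = sum over all i,j of A_{ij} * B_{ij}.
Row 1: -9*-1=9, 8*-1=-8 => row sum = 1
Row 2: -6*9=-54, -2*1=-2 => row sum = -56
Total = 1 + -56 = -55

-55


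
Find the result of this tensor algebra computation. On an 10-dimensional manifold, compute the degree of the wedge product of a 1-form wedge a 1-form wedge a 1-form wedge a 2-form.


The degree of a wedge product is the sum of the degrees of the individual forms.
Degrees: 1, 1, 1, 2
Total degree = 1 + 1 + 1 + 2 = 5

5


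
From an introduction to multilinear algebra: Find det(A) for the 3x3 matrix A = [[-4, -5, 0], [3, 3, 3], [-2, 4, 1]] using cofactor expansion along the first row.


Expanding along the first row, det(A) = a11*M_11 - a12*M_12 + a13*M_13, where M_1j is the (1,j) minor.
Minor M_11 = 3*1 - 3*4 = -9
Minor M_12 = 3*1 - 3*-2 = 9
Minor M_13 = 3*4 - 3*-2 = 18
det = -4*(-9) - -5*(9) + 0*(18)
    = 36 - -45 + 0
    = 81

81


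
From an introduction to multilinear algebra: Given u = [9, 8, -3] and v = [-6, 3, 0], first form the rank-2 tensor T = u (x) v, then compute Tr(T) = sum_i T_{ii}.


The outer product gives T_{ij} = u_i v_j.
The trace (contraction) is Tr(T) = sum_i T_{ii} = sum_i u_i v_i.
Diagonal entries:
T_{11} = u_1 * v_1 = 9 * -6 = -54
T_{22} = u_2 * v_2 = 8 * 3 = 24
T_{33} = u_3 * v_3 = -3 * 0 = 0
Tr(T) = -54 + 24 + 0 = -30

-30


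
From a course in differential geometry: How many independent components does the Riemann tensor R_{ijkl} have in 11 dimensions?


The Riemann tensor in d dimensions has d^2(d^2 - 1)/12 independent components.
d = 11, so d^2 = 121
d^2 - 1 = 120
d^2(d^2 - 1) = 121 * 120 = 14520
Divide by 12: 14520 / 12 = 1210

1210


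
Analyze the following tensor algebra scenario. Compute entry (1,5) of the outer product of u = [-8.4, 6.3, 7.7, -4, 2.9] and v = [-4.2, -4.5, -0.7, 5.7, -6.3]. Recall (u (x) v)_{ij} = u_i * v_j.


The outer product entry T_{ij} = u_i * v_j.
We need i=1, j=5.
u_1 = -8.4, v_5 = -6.3
T_{1,5} = -8.4 * -6.3 = 52.92

52.92


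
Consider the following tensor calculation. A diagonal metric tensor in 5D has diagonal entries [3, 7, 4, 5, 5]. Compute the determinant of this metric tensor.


For a diagonal metric, the determinant is the product of diagonal entries.
Diagonal entries: 3, 7, 4, 5, 5
det(g) = 3 * 7 * 4 * 5 * 5 = 2100

2100


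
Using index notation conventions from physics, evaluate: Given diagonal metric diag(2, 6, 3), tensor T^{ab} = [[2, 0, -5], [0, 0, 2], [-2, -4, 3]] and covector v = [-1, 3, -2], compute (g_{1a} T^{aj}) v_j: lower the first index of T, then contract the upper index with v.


Step 1: lower the first index. For a diagonal metric, g_{ia} T^{aj} = g_{ii} T^{ij} (no sum on i).
g_{11} = 2
S_1{}^1 = 2 * T^{11} = 2 * 2 = 4
S_1{}^2 = 2 * T^{12} = 2 * 0 = 0
S_1{}^3 = 2 * T^{13} = 2 * -5 = -10
Step 2: contract S_1{}^j with v_j.
S_1{}^1 * v_1 = 4 * -1 = -4
S_1{}^2 * v_2 = 0 * 3 = 0
S_1{}^3 * v_3 = -10 * -2 = 20
Result = -4 + 0 + 20 = 16

16


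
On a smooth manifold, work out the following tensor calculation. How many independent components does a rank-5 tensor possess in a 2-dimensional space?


The number of components of a rank-r tensor in d dimensions is d^r.
Here d = 2 and r = 5.
2^5 = 32

32


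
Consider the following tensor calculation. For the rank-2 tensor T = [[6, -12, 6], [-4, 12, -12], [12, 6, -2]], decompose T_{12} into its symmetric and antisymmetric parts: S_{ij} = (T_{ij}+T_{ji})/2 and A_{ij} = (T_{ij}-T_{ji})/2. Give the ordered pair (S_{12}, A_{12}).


T_{12} = -12
T_{21} = -4
S_{12} = (-12 + -4)/2 = -16/2 = -8
A_{12} = (-12 - -4)/2 = -8/2 = -4
Check: S + A = -8 + -4 = -12 = T_{12}.

(-8, -4)


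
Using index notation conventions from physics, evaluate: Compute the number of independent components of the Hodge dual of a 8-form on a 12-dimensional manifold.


The Hodge dual of a p-form on an n-dimensional manifold is an (n-p)-form.
n = 12, p = 8, so dual degree = 12 - 8 = 4
The number of components is C(n, n-p) = C(12, 4) = 495

495


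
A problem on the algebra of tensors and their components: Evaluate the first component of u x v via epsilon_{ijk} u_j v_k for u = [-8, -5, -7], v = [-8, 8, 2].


(u x v)_1 = sum_{j,k} epsilon_{1jk} u_j v_k. Only permutations of (1,2,3) contribute; the two non-zero terms are:
eps_{123} u_2 v_3 = 1 * -5 * 2 = -10
eps_{132} u_3 v_2 = -1 * -7 * 8 = 56
(u x v)_1 = 46

46


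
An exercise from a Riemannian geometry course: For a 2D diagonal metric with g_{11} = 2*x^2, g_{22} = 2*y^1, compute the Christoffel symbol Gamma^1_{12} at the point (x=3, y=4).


For a diagonal metric, Gamma^k_{ij} = (1/2) g^{kk} (dg_{ik}/dx_j + dg_{jk}/dx_i - dg_{ij}/dx_k).
The metric is diagonal, so g_{ab} = 0 for a != b.
At the given point: g_{11} = 18, g_{22} = 8
g^{11} = 1/18
dg_{11}/dx_2 = dg_{11}/dx_2 = 0
dg_{21}/dx_1 = 0 (off-diagonal)
dg_{12}/dx_1 = 0 (off-diagonal)
Numerator = 0 + 0 - 0 = 0
Gamma^1_{12} = 0 / (2 * 18) = 0

0


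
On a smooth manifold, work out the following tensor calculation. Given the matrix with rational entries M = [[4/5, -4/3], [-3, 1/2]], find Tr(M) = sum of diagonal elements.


The trace is the sum of diagonal entries.
Diagonal: M[1,1] = 4/5, M[2,2] = 1/2
Tr(M) = 4/5 + 1/2
Computing step by step:
After adding M[1,1]: 4/5
After adding M[2,2]: 13/10
Tr(M) = 13/10

13/10


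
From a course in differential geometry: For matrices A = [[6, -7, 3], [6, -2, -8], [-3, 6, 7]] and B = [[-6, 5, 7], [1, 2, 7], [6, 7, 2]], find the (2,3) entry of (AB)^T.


(AB)^T_{ij} = (AB)_{ji} = sum_k A_{jk} B_{ki}.
For i=2, j=3 we need (AB)_{32}:
A_{31} * B_{12} = -3 * 5 = -15
A_{32} * B_{22} = 6 * 2 = 12
A_{33} * B_{32} = 7 * 7 = 49
Sum = -15 + 12 + 49 = 46

46


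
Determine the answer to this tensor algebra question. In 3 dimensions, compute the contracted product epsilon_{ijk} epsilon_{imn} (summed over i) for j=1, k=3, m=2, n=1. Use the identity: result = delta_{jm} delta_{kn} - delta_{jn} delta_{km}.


Using the identity: epsilon_{ijk} epsilon_{imn} = delta_{jm} delta_{kn} - delta_{jn} delta_{km}.
delta_{12} = 0
delta_{31} = 0
delta_{11} = 1
delta_{32} = 0
Result = 0 * 0 - 1 * 0 = 0 - 0 = 0

0


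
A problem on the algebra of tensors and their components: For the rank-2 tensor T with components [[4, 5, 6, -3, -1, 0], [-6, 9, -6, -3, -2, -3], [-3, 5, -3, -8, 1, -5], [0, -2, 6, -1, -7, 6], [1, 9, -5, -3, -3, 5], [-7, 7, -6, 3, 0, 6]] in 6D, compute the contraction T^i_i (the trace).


The contraction (trace) of a rank-2 tensor is the sum of its diagonal elements.
Diagonal entries: A[1,1] = 4, A[2,2] = 9, A[3,3] = -3, A[4,4] = -1, A[5,5] = -3, A[6,6] = 6
Tr(A) = 4 + 9 + -3 + -1 + -3 + 6 = 12

12


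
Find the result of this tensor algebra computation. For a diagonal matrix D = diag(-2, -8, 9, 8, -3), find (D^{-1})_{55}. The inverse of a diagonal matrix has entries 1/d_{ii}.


For a diagonal matrix, the inverse has entries (D^{-1})_{ii} = 1/d_{ii}.
The diagonal entries are: d_{11} = -2, d_{22} = -8, d_{33} = 9, d_{44} = 8, d_{55} = -3
We need (D^{-1})_{55} = 1/d_{55} = 1/-3 = -1/3

-1/3


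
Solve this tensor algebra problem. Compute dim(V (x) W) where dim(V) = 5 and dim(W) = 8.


The dimension of a tensor product is the product of dimensions.
dim(V) = 5, dim(W) = 8
dim(V (x) W) = 5 * 8 = 40

40


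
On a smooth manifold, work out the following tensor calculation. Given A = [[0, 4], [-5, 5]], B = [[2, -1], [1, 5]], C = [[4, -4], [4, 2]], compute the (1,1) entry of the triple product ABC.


(ABC)_{11} = sum_m (AB)_{1m} C_{m1}. First compute row 1 of AB.
(AB)_{11} = 0*2 + 4*1 = 4
(AB)_{12} = 0*-1 + 4*5 = 20
Now contract with column 1 of C:
(AB)_{11} * C_{11} = 4 * 4 = 16
(AB)_{12} * C_{21} = 20 * 4 = 80
(ABC)_{11} = 16 + 80 = 96

96


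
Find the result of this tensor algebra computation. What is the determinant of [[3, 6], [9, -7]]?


For a 2x2 matrix [[a, b], [c, d]], det = a*d - b*c.
a = 3, b = 6, c = 9, d = -7
a*d = 3 * -7 = -21
b*c = 6 * 9 = 54
det = -21 - 54 = -75

-75


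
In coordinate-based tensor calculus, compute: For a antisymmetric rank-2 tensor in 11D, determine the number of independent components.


A antisymmetric rank-2 tensor in d dimensions has d(d-1)/2 independent components.
d = 11
d(d-1)/2 = 11 * 10 / 2 = 110 / 2 = 55

55


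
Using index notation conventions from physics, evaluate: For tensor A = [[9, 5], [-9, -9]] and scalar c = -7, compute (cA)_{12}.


Scalar multiplication: (cA)_{ij} = c * A_{ij}.
c = -7
A_{12} = 5
(cA)_{12} = -7 * 5 = -35

-35


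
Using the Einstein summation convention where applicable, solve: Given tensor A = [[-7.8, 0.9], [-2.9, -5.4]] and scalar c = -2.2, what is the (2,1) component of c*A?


Scalar multiplication: (cA)_{ij} = c * A_{ij}.
c = -2.2
A_{21} = -2.9
(cA)_{21} = -2.2 * -2.9 = 6.38

6.38


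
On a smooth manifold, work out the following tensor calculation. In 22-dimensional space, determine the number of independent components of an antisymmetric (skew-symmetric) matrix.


An antisymmetric rank-2 tensor satisfies A_{ij} = -A_{ji}, so diagonal entries are zero.
The independent components are the upper-triangular entries: C(n, 2) = n(n-1)/2.
n = 22
C(22, 2) = 22 * 21 / 2 = 462 / 2 = 231

231


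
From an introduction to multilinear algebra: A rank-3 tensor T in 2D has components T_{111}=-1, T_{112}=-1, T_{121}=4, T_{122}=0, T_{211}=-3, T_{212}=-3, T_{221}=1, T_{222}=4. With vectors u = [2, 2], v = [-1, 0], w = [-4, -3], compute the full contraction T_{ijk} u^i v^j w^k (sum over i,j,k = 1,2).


S = sum over i,j,k of T_{ijk} u_i v_j w_k. Expanding all 8 terms:
T_{111}*u_1*v_1*w_1 = -1*2*-1*-4 = -8  (running total: -8)
T_{112}*u_1*v_1*w_2 = -1*2*-1*-3 = -6  (running total: -14)
T_{121}*u_1*v_2*w_1 = 4*2*0*-4 = 0  (running total: -14)
T_{122}*u_1*v_2*w_2 = 0*2*0*-3 = 0  (running total: -14)
T_{211}*u_2*v_1*w_1 = -3*2*-1*-4 = -24  (running total: -38)
T_{212}*u_2*v_1*w_2 = -3*2*-1*-3 = -18  (running total: -56)
T_{221}*u_2*v_2*w_1 = 1*2*0*-4 = 0  (running total: -56)
T_{222}*u_2*v_2*w_2 = 4*2*0*-3 = 0  (running total: -56)
S = -56

-56


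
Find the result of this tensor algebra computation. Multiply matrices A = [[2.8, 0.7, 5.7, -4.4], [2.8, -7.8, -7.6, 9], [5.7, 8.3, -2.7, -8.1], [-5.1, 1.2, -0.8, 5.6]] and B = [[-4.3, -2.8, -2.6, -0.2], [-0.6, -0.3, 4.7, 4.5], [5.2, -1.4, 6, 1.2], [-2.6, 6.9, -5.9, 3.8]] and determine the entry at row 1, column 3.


(AB)_{ij} = sum_k A_{ik} B_{kj}.
For i=1, j=3:
A_{11} * B_{13} = 2.8 * -2.6 = -7.28
A_{12} * B_{23} = 0.7 * 4.7 = 3.29
A_{13} * B_{33} = 5.7 * 6 = 34.2
A_{14} * B_{43} = -4.4 * -5.9 = 25.96
Sum = -7.28 + 3.29 + 34.2 + 25.96 = 56.17

56.17


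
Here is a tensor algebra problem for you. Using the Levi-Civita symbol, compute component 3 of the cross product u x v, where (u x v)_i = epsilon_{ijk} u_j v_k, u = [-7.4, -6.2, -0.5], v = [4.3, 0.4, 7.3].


(u x v)_3 = sum_{j,k} epsilon_{3jk} u_j v_k. Only permutations of (1,2,3) contribute; the two non-zero terms are:
eps_{312} u_1 v_2 = 1 * -7.4 * 0.4 = -2.96
eps_{321} u_2 v_1 = -1 * -6.2 * 4.3 = 26.66
(u x v)_3 = 23.7

23.7


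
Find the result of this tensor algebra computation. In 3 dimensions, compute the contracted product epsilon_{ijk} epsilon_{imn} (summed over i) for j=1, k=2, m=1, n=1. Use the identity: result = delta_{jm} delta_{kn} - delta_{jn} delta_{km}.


Using the identity: epsilon_{ijk} epsilon_{imn} = delta_{jm} delta_{kn} - delta_{jn} delta_{km}.
delta_{11} = 1
delta_{21} = 0
delta_{11} = 1
delta_{21} = 0
Result = 1 * 0 - 1 * 0 = 0 - 0 = 0

0


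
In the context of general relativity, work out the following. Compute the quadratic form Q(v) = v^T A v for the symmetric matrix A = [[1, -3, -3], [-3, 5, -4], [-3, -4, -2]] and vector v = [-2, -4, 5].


First compute Av:
(Av)_1 = 1*-2 + -3*-4 + -3*5 = -5
(Av)_2 = -3*-2 + 5*-4 + -4*5 = -34
(Av)_3 = -3*-2 + -4*-4 + -2*5 = 12
Av = [-5, -34, 12]
Then v^T (Av) = -2*-5 + -4*-34 + 5*12
= 10 + 136 + 60 = 206

206


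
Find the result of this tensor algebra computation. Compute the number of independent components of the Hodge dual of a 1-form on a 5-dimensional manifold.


The Hodge dual of a p-form on an n-dimensional manifold is an (n-p)-form.
n = 5, p = 1, so dual degree = 5 - 1 = 4
The number of components is C(n, n-p) = C(5, 4) = 5

5


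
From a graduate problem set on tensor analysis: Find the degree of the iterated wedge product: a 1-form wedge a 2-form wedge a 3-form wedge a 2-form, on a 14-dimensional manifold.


The degree of a wedge product is the sum of the degrees of the individual forms.
Degrees: 1, 2, 3, 2
Total degree = 1 + 2 + 3 + 2 = 8

8


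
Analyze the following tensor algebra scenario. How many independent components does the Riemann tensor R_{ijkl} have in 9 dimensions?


The Riemann tensor in d dimensions has d^2(d^2 - 1)/12 independent components.
d = 9, so d^2 = 81
d^2 - 1 = 80
d^2(d^2 - 1) = 81 * 80 = 6480
Divide by 12: 6480 / 12 = 540

540


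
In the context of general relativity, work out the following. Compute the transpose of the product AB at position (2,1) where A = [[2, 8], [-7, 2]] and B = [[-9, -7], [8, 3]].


(AB)^T_{ij} = (AB)_{ji} = sum_k A_{jk} B_{ki}.
For i=2, j=1 we need (AB)_{12}:
A_{11} * B_{12} = 2 * -7 = -14
A_{12} * B_{22} = 8 * 3 = 24
Sum = -14 + 24 = 10

10


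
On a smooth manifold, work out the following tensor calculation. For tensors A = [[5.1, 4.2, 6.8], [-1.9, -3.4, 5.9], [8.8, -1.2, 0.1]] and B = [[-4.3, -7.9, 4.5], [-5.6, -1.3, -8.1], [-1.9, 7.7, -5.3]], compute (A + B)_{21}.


Tensor addition is component-wise: (A + B)_{ij} = A_{ij} + B_{ij}.
A_{21} = -1.9
B_{21} = -5.6
(A + B)_{21} = -1.9 + -5.6 = -7.5

-7.5


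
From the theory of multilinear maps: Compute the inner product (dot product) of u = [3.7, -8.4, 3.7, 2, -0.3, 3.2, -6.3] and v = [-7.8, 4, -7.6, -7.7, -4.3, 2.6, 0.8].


The inner product u . v = sum of u_i * v_i.
Term-by-term: 3.7 * -7.8, -8.4 * 4, 3.7 * -7.6, 2 * -7.7, -0.3 * -4.3, 3.2 * 2.6, -6.3 * 0.8
Products: -28.86, -33.6, -28.12, -15.4, 1.29, 8.32, -5.04
Sum = -28.86 + -33.6 + -28.12 + -15.4 + 1.29 + 8.32 + -5.04 = -101.41

-101.41


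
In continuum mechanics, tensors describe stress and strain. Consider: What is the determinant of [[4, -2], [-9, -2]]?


For a 2x2 matrix [[a, b], [c, d]], det = a*d - b*c.
a = 4, b = -2, c = -9, d = -2
a*d = 4 * -2 = -8
b*c = -2 * -9 = 18
det = -8 - 18 = -26

-26


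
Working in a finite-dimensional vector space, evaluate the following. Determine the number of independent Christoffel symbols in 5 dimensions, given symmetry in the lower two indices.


Christoffel symbols Gamma^k_{ij} are symmetric in i,j, so there are d * d(d+1)/2 independent symbols.
d = 5
d(d+1)/2 = 5 * 6 / 2 = 15
Total = 5 * 15 = 75

75


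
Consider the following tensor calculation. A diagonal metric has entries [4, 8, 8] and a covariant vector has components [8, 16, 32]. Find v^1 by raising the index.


To raise an index with a diagonal metric: v^i = v_i / g_{ii}.
For index 1: v_1 = 8, g_{11} = 4
v^1 = 8 / 4 = 2

2


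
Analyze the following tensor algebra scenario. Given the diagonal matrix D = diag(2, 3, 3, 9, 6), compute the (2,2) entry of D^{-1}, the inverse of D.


For a diagonal matrix, the inverse has entries (D^{-1})_{ii} = 1/d_{ii}.
The diagonal entries are: d_{11} = 2, d_{22} = 3, d_{33} = 3, d_{44} = 9, d_{55} = 6
We need (D^{-1})_{22} = 1/d_{22} = 1/3 = 1/3

1/3


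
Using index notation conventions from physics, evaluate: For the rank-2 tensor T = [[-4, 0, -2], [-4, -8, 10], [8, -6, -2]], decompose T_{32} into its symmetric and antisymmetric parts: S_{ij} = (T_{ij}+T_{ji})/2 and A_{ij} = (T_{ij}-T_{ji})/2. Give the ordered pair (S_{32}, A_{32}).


T_{32} = -6
T_{23} = 10
S_{32} = (-6 + 10)/2 = 4/2 = 2
A_{32} = (-6 - 10)/2 = -16/2 = -8
Check: S + A = 2 + -8 = -6 = T_{32}.

(2, -8)


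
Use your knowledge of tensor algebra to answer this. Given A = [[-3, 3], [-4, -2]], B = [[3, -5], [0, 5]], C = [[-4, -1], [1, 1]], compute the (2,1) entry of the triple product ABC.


(ABC)_{21} = sum_m (AB)_{2m} C_{m1}. First compute row 2 of AB.
(AB)_{21} = -4*3 + -2*0 = -12
(AB)_{22} = -4*-5 + -2*5 = 10
Now contract with column 1 of C:
(AB)_{21} * C_{11} = -12 * -4 = 48
(AB)_{22} * C_{21} = 10 * 1 = 10
(ABC)_{21} = 48 + 10 = 58

58


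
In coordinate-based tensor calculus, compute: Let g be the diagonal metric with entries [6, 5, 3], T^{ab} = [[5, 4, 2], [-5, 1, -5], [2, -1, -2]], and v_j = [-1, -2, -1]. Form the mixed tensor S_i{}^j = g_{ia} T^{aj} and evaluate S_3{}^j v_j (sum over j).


Step 1: lower the first index. For a diagonal metric, g_{ia} T^{aj} = g_{ii} T^{ij} (no sum on i).
g_{33} = 3
S_3{}^1 = 3 * T^{31} = 3 * 2 = 6
S_3{}^2 = 3 * T^{32} = 3 * -1 = -3
S_3{}^3 = 3 * T^{33} = 3 * -2 = -6
Step 2: contract S_3{}^j with v_j.
S_3{}^1 * v_1 = 6 * -1 = -6
S_3{}^2 * v_2 = -3 * -2 = 6
S_3{}^3 * v_3 = -6 * -1 = 6
Result = -6 + 6 + 6 = 6

6


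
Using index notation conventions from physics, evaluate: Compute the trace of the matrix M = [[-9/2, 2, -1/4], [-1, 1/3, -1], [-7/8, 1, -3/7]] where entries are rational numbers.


The trace is the sum of diagonal entries.
Diagonal: M[1,1] = -9/2, M[2,2] = 1/3, M[3,3] = -3/7
Tr(M) = -9/2 + 1/3 + -3/7
Computing step by step:
After adding M[1,1]: -9/2
After adding M[2,2]: -25/6
After adding M[3,3]: -193/42
Tr(M) = -193/42

-193/42


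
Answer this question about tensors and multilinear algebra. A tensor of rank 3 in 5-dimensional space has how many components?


The number of components of a rank-r tensor in d dimensions is d^r.
Here d = 5 and r = 3.
5^3 = 125

125


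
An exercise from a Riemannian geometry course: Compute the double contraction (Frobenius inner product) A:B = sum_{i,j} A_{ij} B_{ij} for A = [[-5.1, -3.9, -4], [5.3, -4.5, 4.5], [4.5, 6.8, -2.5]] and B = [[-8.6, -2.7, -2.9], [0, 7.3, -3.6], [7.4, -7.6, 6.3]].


A:B = sum over all i,j of A_{ij} * B_{ij}.
Row 1: -5.1*-8.6=43.86, -3.9*-2.7=10.53, -4*-2.9=11.6 => row sum = 65.99
Row 2: 5.3*0=0, -4.5*7.3=-32.85, 4.5*-3.6=-16.2 => row sum = -49.05
Row 3: 4.5*7.4=33.3, 6.8*-7.6=-51.68, -2.5*6.3=-15.75 => row sum = -34.13
Total = 65.99 + -49.05 + -34.13 = -17.19

-17.19


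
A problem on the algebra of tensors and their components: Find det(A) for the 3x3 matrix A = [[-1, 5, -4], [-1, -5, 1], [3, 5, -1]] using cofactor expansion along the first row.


Expanding along the first row, det(A) = a11*M_11 - a12*M_12 + a13*M_13, where M_1j is the (1,j) minor.
Minor M_11 = -5*-1 - 1*5 = 0
Minor M_12 = -1*-1 - 1*3 = -2
Minor M_13 = -1*5 - -5*3 = 10
det = -1*(0) - 5*(-2) + -4*(10)
    = 0 - -10 + -40
    = -30

-30


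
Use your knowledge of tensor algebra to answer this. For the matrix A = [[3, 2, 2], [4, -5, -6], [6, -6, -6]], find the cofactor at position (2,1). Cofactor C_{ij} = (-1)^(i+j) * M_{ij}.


To find cofactor C_{21}, delete row 2 and column 1.
The resulting 2x2 submatrix is: [[2, 2], [-6, -6]]
Minor M_{21} = 2*-6 - 2*-6
  = -12 - -12 = 0
Sign = (-1)^(2+1) = (-1)^3 = -1
Cofactor C_{21} = -1 * 0 = 0

0


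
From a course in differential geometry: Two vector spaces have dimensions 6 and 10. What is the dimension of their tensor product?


The dimension of a tensor product is the product of dimensions.
dim(V) = 6, dim(W) = 10
dim(V (x) W) = 6 * 10 = 60

60


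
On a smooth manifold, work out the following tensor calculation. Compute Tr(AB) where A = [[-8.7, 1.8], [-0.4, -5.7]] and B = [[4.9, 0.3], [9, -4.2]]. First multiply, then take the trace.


Tr(AB) = sum_i (AB)_{ii} where (AB)_{ii} = sum_k A_{ik} B_{ki}.
(AB)_{11} = -8.7*4.9 + 1.8*9 = -26.43
(AB)_{22} = -0.4*0.3 + -5.7*-4.2 = 23.82
Tr(AB) = -26.43 + 23.82 = -2.61

-2.61


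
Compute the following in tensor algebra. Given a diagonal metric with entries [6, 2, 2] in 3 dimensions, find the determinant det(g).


For a diagonal metric, the determinant is the product of diagonal entries.
Diagonal entries: 6, 2, 2
det(g) = 6 * 2 * 2 = 24

24


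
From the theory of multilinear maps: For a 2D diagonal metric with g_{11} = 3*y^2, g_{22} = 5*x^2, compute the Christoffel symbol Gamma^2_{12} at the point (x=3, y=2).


For a diagonal metric, Gamma^k_{ij} = (1/2) g^{kk} (dg_{ik}/dx_j + dg_{jk}/dx_i - dg_{ij}/dx_k).
The metric is diagonal, so g_{ab} = 0 for a != b.
At the given point: g_{11} = 12, g_{22} = 45
g^{22} = 1/45
dg_{12}/dx_2 = 0 (off-diagonal)
dg_{22}/dx_1 = dg_{22}/dx_1 = 30
dg_{12}/dx_2 = 0 (off-diagonal)
Numerator = 0 + 30 - 0 = 30
Gamma^2_{12} = 30 / (2 * 45) = 1/3

1/3


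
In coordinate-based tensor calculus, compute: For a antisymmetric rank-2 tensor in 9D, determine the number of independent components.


A antisymmetric rank-2 tensor in d dimensions has d(d-1)/2 independent components.
d = 9
d(d-1)/2 = 9 * 8 / 2 = 72 / 2 = 36

36


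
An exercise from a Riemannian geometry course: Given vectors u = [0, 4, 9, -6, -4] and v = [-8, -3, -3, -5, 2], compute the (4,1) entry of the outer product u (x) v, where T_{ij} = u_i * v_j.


The outer product entry T_{ij} = u_i * v_j.
We need i=4, j=1.
u_4 = -6, v_1 = -8
T_{4,1} = -6 * -8 = 48

48


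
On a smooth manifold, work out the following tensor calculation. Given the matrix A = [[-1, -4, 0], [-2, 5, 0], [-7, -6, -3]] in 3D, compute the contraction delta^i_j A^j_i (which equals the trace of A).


The contraction (trace) of a rank-2 tensor is the sum of its diagonal elements.
Diagonal entries: A[1,1] = -1, A[2,2] = 5, A[3,3] = -3
Tr(A) = -1 + 5 + -3 = 1

1


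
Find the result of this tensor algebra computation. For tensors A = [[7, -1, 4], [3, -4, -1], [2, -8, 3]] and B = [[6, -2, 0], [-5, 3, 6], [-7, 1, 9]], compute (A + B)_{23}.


Tensor addition is component-wise: (A + B)_{ij} = A_{ij} + B_{ij}.
A_{23} = -1
B_{23} = 6
(A + B)_{23} = -1 + 6 = 5

5


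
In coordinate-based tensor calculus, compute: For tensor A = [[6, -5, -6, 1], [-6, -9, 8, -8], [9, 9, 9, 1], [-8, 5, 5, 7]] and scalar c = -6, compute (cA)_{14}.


Scalar multiplication: (cA)_{ij} = c * A_{ij}.
c = -6
A_{14} = 1
(cA)_{14} = -6 * 1 = -6

-6


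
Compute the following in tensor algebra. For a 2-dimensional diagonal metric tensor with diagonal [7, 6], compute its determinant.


For a diagonal metric, the determinant is the product of diagonal entries.
Diagonal entries: 7, 6
det(g) = 7 * 6 = 42

42


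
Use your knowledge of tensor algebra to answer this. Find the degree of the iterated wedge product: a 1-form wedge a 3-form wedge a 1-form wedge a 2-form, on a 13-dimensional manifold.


The degree of a wedge product is the sum of the degrees of the individual forms.
Degrees: 1, 3, 1, 2
Total degree = 1 + 3 + 1 + 2 = 7

7


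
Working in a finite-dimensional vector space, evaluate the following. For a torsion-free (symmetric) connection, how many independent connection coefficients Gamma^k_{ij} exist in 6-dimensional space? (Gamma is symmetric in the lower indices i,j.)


Christoffel symbols Gamma^k_{ij} are symmetric in i,j, so there are d * d(d+1)/2 independent symbols.
d = 6
d(d+1)/2 = 6 * 7 / 2 = 21
Total = 6 * 21 = 126

126


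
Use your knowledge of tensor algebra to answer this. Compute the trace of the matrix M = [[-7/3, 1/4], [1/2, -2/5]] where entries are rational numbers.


The trace is the sum of diagonal entries.
Diagonal: M[1,1] = -7/3, M[2,2] = -2/5
Tr(M) = -7/3 + -2/5
Computing step by step:
After adding M[1,1]: -7/3
After adding M[2,2]: -41/15
Tr(M) = -41/15

-41/15


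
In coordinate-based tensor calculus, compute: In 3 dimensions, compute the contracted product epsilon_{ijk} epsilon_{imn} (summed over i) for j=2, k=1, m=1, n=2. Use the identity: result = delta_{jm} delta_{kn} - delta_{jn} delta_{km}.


Using the identity: epsilon_{ijk} epsilon_{imn} = delta_{jm} delta_{kn} - delta_{jn} delta_{km}.
delta_{21} = 0
delta_{12} = 0
delta_{22} = 1
delta_{11} = 1
Result = 0 * 0 - 1 * 1 = 0 - 1 = -1

-1


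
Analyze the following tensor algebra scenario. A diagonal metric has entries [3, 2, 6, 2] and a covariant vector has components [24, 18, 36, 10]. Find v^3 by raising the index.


To raise an index with a diagonal metric: v^i = v_i / g_{ii}.
For index 3: v_3 = 36, g_{33} = 6
v^3 = 36 / 6 = 6

6


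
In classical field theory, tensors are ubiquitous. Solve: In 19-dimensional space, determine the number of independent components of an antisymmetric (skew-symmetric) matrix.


An antisymmetric rank-2 tensor satisfies A_{ij} = -A_{ji}, so diagonal entries are zero.
The independent components are the upper-triangular entries: C(n, 2) = n(n-1)/2.
n = 19
C(19, 2) = 19 * 18 / 2 = 342 / 2 = 171

171


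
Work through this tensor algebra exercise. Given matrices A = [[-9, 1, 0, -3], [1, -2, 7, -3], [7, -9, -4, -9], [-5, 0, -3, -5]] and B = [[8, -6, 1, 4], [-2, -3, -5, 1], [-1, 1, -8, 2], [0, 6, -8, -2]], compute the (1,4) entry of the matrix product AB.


(AB)_{ij} = sum_k A_{ik} B_{kj}.
For i=1, j=4:
A_{11} * B_{14} = -9 * 4 = -36
A_{12} * B_{24} = 1 * 1 = 1
A_{13} * B_{34} = 0 * 2 = 0
A_{14} * B_{44} = -3 * -2 = 6
Sum = -36 + 1 + 0 + 6 = -29

-29


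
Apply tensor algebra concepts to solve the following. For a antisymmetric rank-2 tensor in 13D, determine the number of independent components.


A antisymmetric rank-2 tensor in d dimensions has d(d-1)/2 independent components.
d = 13
d(d-1)/2 = 13 * 12 / 2 = 156 / 2 = 78

78


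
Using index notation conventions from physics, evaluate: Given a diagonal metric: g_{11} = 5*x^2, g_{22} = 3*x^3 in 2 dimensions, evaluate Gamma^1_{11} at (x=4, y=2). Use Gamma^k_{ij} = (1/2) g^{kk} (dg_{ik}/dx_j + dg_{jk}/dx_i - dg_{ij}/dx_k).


For a diagonal metric, Gamma^k_{ij} = (1/2) g^{kk} (dg_{ik}/dx_j + dg_{jk}/dx_i - dg_{ij}/dx_k).
The metric is diagonal, so g_{ab} = 0 for a != b.
At the given point: g_{11} = 80, g_{22} = 192
g^{11} = 1/80
dg_{11}/dx_1 = dg_{11}/dx_1 = 40
dg_{11}/dx_1 = dg_{11}/dx_1 = 40
dg_{11}/dx_1 = dg_{11}/dx_1 = 40
Numerator = 40 + 40 - 40 = 40
Gamma^1_{11} = 40 / (2 * 80) = 1/4

1/4


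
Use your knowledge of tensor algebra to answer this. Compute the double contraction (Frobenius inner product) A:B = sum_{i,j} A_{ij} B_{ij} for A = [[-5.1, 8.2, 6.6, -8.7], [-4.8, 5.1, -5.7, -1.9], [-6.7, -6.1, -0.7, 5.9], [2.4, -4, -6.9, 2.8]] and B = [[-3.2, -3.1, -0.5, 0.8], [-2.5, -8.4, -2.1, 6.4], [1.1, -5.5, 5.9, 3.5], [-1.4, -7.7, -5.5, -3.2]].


A:B = sum over all i,j of A_{ij} * B_{ij}.
Row 1: -5.1*-3.2=16.32, 8.2*-3.1=-25.42, 6.6*-0.5=-3.3, -8.7*0.8=-6.96 => row sum = -19.36
Row 2: -4.8*-2.5=12, 5.1*-8.4=-42.84, -5.7*-2.1=11.97, -1.9*6.4=-12.16 => row sum = -31.03
Row 3: -6.7*1.1=-7.37, -6.1*-5.5=33.55, -0.7*5.9=-4.13, 5.9*3.5=20.65 => row sum = 42.7
Row 4: 2.4*-1.4=-3.36, -4*-7.7=30.8, -6.9*-5.5=37.95, 2.8*-3.2=-8.96 => row sum = 56.43
Total = -19.36 + -31.03 + 42.7 + 56.43 = 48.74

48.74


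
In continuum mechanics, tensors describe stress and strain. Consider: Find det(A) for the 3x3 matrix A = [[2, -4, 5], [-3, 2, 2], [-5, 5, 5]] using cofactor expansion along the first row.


Expanding along the first row, det(A) = a11*M_11 - a12*M_12 + a13*M_13, where M_1j is the (1,j) minor.
Minor M_11 = 2*5 - 2*5 = 0
Minor M_12 = -3*5 - 2*-5 = -5
Minor M_13 = -3*5 - 2*-5 = -5
det = 2*(0) - -4*(-5) + 5*(-5)
    = 0 - 20 + -25
    = -45

-45


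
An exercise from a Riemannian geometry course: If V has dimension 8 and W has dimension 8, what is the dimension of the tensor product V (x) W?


The dimension of a tensor product is the product of dimensions.
dim(V) = 8, dim(W) = 8
dim(V (x) W) = 8 * 8 = 64

64


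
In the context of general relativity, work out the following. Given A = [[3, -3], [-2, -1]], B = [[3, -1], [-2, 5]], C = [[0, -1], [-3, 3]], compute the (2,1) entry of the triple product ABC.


(ABC)_{21} = sum_m (AB)_{2m} C_{m1}. First compute row 2 of AB.
(AB)_{21} = -2*3 + -1*-2 = -4
(AB)_{22} = -2*-1 + -1*5 = -3
Now contract with column 1 of C:
(AB)_{21} * C_{11} = -4 * 0 = 0
(AB)_{22} * C_{21} = -3 * -3 = 9
(ABC)_{21} = 0 + 9 = 9

9


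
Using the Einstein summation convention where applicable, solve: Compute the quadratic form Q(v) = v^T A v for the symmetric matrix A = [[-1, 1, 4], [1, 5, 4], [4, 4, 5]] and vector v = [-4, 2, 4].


First compute Av:
(Av)_1 = -1*-4 + 1*2 + 4*4 = 22
(Av)_2 = 1*-4 + 5*2 + 4*4 = 22
(Av)_3 = 4*-4 + 4*2 + 5*4 = 12
Av = [22, 22, 12]
Then v^T (Av) = -4*22 + 2*22 + 4*12
= -88 + 44 + 48 = 4

4


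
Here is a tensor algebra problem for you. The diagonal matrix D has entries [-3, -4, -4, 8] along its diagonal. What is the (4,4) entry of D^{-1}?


For a diagonal matrix, the inverse has entries (D^{-1})_{ii} = 1/d_{ii}.
The diagonal entries are: d_{11} = -3, d_{22} = -4, d_{33} = -4, d_{44} = 8
We need (D^{-1})_{44} = 1/d_{44} = 1/8 = 1/8

1/8


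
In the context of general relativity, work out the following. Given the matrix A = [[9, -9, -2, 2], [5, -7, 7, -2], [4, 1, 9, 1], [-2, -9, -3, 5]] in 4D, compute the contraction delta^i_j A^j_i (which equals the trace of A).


The contraction (trace) of a rank-2 tensor is the sum of its diagonal elements.
Diagonal entries: A[1,1] = 9, A[2,2] = -7, A[3,3] = 9, A[4,4] = 5
Tr(A) = 9 + -7 + 9 + 5 = 16

16


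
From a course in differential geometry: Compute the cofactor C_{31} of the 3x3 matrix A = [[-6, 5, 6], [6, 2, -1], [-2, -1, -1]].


To find cofactor C_{31}, delete row 3 and column 1.
The resulting 2x2 submatrix is: [[5, 6], [2, -1]]
Minor M_{31} = 5*-1 - 6*2
  = -5 - 12 = -17
Sign = (-1)^(3+1) = (-1)^4 = 1
Cofactor C_{31} = 1 * -17 = -17

-17


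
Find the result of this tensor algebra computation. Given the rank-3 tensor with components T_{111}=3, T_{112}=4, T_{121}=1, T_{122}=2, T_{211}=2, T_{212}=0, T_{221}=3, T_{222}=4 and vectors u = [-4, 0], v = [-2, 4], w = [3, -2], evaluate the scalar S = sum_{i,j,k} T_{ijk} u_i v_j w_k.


S = sum over i,j,k of T_{ijk} u_i v_j w_k. Expanding all 8 terms:
T_{111}*u_1*v_1*w_1 = 3*-4*-2*3 = 72  (running total: 72)
T_{112}*u_1*v_1*w_2 = 4*-4*-2*-2 = -64  (running total: 8)
T_{121}*u_1*v_2*w_1 = 1*-4*4*3 = -48  (running total: -40)
T_{122}*u_1*v_2*w_2 = 2*-4*4*-2 = 64  (running total: 24)
T_{211}*u_2*v_1*w_1 = 2*0*-2*3 = 0  (running total: 24)
T_{212}*u_2*v_1*w_2 = 0*0*-2*-2 = 0  (running total: 24)
T_{221}*u_2*v_2*w_1 = 3*0*4*3 = 0  (running total: 24)
T_{222}*u_2*v_2*w_2 = 4*0*4*-2 = 0  (running total: 24)
S = 24

24


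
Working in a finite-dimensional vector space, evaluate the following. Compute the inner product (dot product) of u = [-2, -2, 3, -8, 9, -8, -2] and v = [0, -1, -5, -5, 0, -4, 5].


The inner product u . v = sum of u_i * v_i.
Term-by-term: -2 * 0, -2 * -1, 3 * -5, -8 * -5, 9 * 0, -8 * -4, -2 * 5
Products: 0, 2, -15, 40, 0, 32, -10
Sum = 0 + 2 + -15 + 40 + 0 + 32 + -10 = 49

49


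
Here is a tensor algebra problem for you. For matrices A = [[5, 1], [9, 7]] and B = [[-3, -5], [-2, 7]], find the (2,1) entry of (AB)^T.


(AB)^T_{ij} = (AB)_{ji} = sum_k A_{jk} B_{ki}.
For i=2, j=1 we need (AB)_{12}:
A_{11} * B_{12} = 5 * -5 = -25
A_{12} * B_{22} = 1 * 7 = 7
Sum = -25 + 7 = -18

-18


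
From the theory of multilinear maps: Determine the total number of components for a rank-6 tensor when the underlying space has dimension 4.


The number of components of a rank-r tensor in d dimensions is d^r.
Here d = 4 and r = 6.
4^6 = 4096

4096


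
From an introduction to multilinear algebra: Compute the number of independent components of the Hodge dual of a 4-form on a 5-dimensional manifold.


The Hodge dual of a p-form on an n-dimensional manifold is an (n-p)-form.
n = 5, p = 4, so dual degree = 5 - 4 = 1
The number of components is C(n, n-p) = C(5, 1) = 5

5


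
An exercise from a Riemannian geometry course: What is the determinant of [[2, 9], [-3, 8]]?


For a 2x2 matrix [[a, b], [c, d]], det = a*d - b*c.
a = 2, b = 9, c = -3, d = 8
a*d = 2 * 8 = 16
b*c = 9 * -3 = -27
det = 16 - -27 = 43

43


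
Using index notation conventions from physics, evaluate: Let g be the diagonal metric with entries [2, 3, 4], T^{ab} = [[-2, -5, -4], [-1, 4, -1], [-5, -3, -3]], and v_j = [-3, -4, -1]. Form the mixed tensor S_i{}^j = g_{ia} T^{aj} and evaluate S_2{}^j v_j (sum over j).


Step 1: lower the first index. For a diagonal metric, g_{ia} T^{aj} = g_{ii} T^{ij} (no sum on i).
g_{22} = 3
S_2{}^1 = 3 * T^{21} = 3 * -1 = -3
S_2{}^2 = 3 * T^{22} = 3 * 4 = 12
S_2{}^3 = 3 * T^{23} = 3 * -1 = -3
Step 2: contract S_2{}^j with v_j.
S_2{}^1 * v_1 = -3 * -3 = 9
S_2{}^2 * v_2 = 12 * -4 = -48
S_2{}^3 * v_3 = -3 * -1 = 3
Result = 9 + -48 + 3 = -36

-36


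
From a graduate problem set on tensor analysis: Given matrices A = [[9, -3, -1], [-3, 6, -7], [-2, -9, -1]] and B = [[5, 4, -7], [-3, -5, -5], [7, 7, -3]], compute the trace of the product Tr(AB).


Tr(AB) = sum_i (AB)_{ii} where (AB)_{ii} = sum_k A_{ik} B_{ki}.
(AB)_{11} = 9*5 + -3*-3 + -1*7 = 47
(AB)_{22} = -3*4 + 6*-5 + -7*7 = -91
(AB)_{33} = -2*-7 + -9*-5 + -1*-3 = 62
Tr(AB) = 47 + -91 + 62 = 18

18


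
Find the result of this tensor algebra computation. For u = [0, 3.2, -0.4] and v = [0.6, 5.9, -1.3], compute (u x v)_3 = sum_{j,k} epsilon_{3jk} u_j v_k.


(u x v)_3 = sum_{j,k} epsilon_{3jk} u_j v_k. Only permutations of (1,2,3) contribute; the two non-zero terms are:
eps_{312} u_1 v_2 = 1 * 0 * 5.9 = 0
eps_{321} u_2 v_1 = -1 * 3.2 * 0.6 = -1.92
(u x v)_3 = -1.92

-1.92


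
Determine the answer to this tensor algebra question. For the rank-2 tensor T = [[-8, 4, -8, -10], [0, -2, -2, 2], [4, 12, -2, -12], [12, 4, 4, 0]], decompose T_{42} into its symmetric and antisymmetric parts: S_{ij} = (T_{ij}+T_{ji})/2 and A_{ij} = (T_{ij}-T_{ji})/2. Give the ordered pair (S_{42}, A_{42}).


T_{42} = 4
T_{24} = 2
S_{42} = (4 + 2)/2 = 6/2 = 3
A_{42} = (4 - 2)/2 = 2/2 = 1
Check: S + A = 3 + 1 = 4 = T_{42}.

(3, 1)


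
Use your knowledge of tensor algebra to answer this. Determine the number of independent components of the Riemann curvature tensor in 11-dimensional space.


The Riemann tensor in d dimensions has d^2(d^2 - 1)/12 independent components.
d = 11, so d^2 = 121
d^2 - 1 = 120
d^2(d^2 - 1) = 121 * 120 = 14520
Divide by 12: 14520 / 12 = 1210

1210


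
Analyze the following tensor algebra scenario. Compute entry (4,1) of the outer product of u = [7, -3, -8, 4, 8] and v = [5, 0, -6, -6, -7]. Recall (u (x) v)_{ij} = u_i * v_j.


The outer product entry T_{ij} = u_i * v_j.
We need i=4, j=1.
u_4 = 4, v_1 = 5
T_{4,1} = 4 * 5 = 20

20


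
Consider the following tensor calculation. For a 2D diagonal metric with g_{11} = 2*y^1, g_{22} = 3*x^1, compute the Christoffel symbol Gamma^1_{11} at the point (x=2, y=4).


For a diagonal metric, Gamma^k_{ij} = (1/2) g^{kk} (dg_{ik}/dx_j + dg_{jk}/dx_i - dg_{ij}/dx_k).
The metric is diagonal, so g_{ab} = 0 for a != b.
At the given point: g_{11} = 8, g_{22} = 6
g^{11} = 1/8
dg_{11}/dx_1 = dg_{11}/dx_1 = 0
dg_{11}/dx_1 = dg_{11}/dx_1 = 0
dg_{11}/dx_1 = dg_{11}/dx_1 = 0
Numerator = 0 + 0 - 0 = 0
Gamma^1_{11} = 0 / (2 * 8) = 0

0


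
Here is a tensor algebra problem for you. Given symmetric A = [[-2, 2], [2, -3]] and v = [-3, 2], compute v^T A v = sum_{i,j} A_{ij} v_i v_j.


First compute Av:
(Av)_1 = -2*-3 + 2*2 = 10
(Av)_2 = 2*-3 + -3*2 = -12
Av = [10, -12]
Then v^T (Av) = -3*10 + 2*-12
= -30 + -24 = -54

-54


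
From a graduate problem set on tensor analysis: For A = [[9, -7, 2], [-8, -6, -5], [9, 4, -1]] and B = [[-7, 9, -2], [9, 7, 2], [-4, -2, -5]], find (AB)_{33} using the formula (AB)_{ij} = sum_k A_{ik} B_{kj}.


(AB)_{ij} = sum_k A_{ik} B_{kj}.
For i=3, j=3:
A_{31} * B_{13} = 9 * -2 = -18
A_{32} * B_{23} = 4 * 2 = 8
A_{33} * B_{33} = -1 * -5 = 5
Sum = -18 + 8 + 5 = -5

-5


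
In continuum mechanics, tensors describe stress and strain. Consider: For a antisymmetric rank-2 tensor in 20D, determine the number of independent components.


A antisymmetric rank-2 tensor in d dimensions has d(d-1)/2 independent components.
d = 20
d(d-1)/2 = 20 * 19 / 2 = 380 / 2 = 190

190
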